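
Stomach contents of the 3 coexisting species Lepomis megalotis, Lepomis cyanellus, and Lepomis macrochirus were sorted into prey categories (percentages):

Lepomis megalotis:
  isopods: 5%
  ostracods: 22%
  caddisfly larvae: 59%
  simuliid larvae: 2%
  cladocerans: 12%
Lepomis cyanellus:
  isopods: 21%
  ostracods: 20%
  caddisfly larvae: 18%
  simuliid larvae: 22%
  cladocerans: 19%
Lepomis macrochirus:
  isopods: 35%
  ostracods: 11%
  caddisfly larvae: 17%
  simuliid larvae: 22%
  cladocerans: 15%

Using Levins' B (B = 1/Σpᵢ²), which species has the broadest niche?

Convert percentages to proportions (divide by 100).
Σp_megaᵢ² = 0.05² + 0.22² + 0.59² + 0.02² + 0.12² = 0.0025 + 0.0484 + 0.3481 + 0.0004 + 0.0144 = 0.4138
B_mega = 1 / 0.4138 = 2.4166
Σp_cyanᵢ² = 0.21² + 0.20² + 0.18² + 0.22² + 0.19² = 0.0441 + 0.0400 + 0.0324 + 0.0484 + 0.0361 = 0.2010
B_cyan = 1 / 0.2010 = 4.9751
Σp_macrᵢ² = 0.35² + 0.11² + 0.17² + 0.22² + 0.15² = 0.1225 + 0.0121 + 0.0289 + 0.0484 + 0.0225 = 0.2344
B_macr = 1 / 0.2344 = 4.2662
Highest B → broadest niche (most generalist): Lepomis cyanellus (B = 4.98).

Lepomis cyanellus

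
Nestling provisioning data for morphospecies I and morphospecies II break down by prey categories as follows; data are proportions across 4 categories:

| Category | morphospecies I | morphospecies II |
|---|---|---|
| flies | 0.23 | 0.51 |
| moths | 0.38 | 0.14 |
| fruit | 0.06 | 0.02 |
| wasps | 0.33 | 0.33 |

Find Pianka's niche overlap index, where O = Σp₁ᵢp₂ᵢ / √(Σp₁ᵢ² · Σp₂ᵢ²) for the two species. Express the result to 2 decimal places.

0.81

Σ p₁ᵢp₂ᵢ = 0.1173 + 0.0532 + 0.0012 + 0.1089 = 0.2806
Σp_1ᵢ² = 0.23² + 0.38² + 0.06² + 0.33² = 0.0529 + 0.1444 + 0.0036 + 0.1089 = 0.3098
Σp_2ᵢ² = 0.51² + 0.14² + 0.02² + 0.33² = 0.2601 + 0.0196 + 0.0004 + 0.1089 = 0.3890
O = 0.2806 / √(0.3098 × 0.3890) = 0.2806 / 0.34715 = 0.8083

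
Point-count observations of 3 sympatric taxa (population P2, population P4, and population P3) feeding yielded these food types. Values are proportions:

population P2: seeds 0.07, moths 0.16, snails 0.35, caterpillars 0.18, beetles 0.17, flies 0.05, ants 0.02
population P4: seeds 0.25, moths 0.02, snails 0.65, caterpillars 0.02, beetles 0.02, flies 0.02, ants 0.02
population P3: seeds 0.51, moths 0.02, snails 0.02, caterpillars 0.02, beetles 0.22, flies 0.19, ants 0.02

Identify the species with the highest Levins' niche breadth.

Σp_P2ᵢ² = 0.07² + 0.16² + 0.35² + 0.18² + 0.17² + 0.05² + 0.02² = 0.0049 + 0.0256 + 0.1225 + 0.0324 + 0.0289 + 0.0025 + 0.0004 = 0.2172
B_P2 = 1 / 0.2172 = 4.6041
Σp_P4ᵢ² = 0.25² + 0.02² + 0.65² + 0.02² + 0.02² + 0.02² + 0.02² = 0.0625 + 0.0004 + 0.4225 + 0.0004 + 0.0004 + 0.0004 + 0.0004 = 0.4870
B_P4 = 1 / 0.4870 = 2.0534
Σp_P3ᵢ² = 0.51² + 0.02² + 0.02² + 0.02² + 0.22² + 0.19² + 0.02² = 0.2601 + 0.0004 + 0.0004 + 0.0004 + 0.0484 + 0.0361 + 0.0004 = 0.3462
B_P3 = 1 / 0.3462 = 2.8885
Highest B → broadest niche (most generalist): population P2 (B = 4.60).

population P2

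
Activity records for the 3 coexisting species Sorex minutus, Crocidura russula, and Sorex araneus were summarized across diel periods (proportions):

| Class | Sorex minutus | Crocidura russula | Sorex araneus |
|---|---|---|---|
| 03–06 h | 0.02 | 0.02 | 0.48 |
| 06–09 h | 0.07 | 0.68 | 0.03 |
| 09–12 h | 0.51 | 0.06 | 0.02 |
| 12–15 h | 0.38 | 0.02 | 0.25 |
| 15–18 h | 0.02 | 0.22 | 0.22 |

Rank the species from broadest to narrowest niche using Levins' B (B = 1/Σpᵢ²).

Sorex araneus > Sorex minutus > Crocidura russula

Σp_minuᵢ² = 0.02² + 0.07² + 0.51² + 0.38² + 0.02² = 0.0004 + 0.0049 + 0.2601 + 0.1444 + 0.0004 = 0.4102
B_minu = 1 / 0.4102 = 2.4378
Σp_russᵢ² = 0.02² + 0.68² + 0.06² + 0.02² + 0.22² = 0.0004 + 0.4624 + 0.0036 + 0.0004 + 0.0484 = 0.5152
B_russ = 1 / 0.5152 = 1.9410
Σp_aranᵢ² = 0.48² + 0.03² + 0.02² + 0.25² + 0.22² = 0.2304 + 0.0009 + 0.0004 + 0.0625 + 0.0484 = 0.3426
B_aran = 1 / 0.3426 = 2.9189
Ranking by B (broadest → narrowest): Sorex araneus (2.92) > Sorex minutus (2.44) > Crocidura russula (1.94)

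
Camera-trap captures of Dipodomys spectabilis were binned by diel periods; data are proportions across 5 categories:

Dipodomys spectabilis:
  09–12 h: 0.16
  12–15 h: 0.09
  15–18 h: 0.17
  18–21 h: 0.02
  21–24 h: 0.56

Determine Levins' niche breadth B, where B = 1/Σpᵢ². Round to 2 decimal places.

Σpᵢ² = 0.16² + 0.09² + 0.17² + 0.02² + 0.56² = 0.0256 + 0.0081 + 0.0289 + 0.0004 + 0.3136 = 0.3766
B = 1 / 0.3766 = 2.6553

2.66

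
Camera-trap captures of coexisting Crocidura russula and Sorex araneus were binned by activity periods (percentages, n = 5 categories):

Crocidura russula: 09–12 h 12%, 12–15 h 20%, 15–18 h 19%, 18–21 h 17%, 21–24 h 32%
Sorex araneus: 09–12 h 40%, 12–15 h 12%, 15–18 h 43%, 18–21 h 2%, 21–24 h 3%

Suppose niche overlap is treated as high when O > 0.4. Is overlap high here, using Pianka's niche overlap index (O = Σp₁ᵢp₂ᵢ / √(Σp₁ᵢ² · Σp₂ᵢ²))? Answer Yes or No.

Convert percentages to proportions (divide by 100).
Σ p₁ᵢp₂ᵢ = 0.0480 + 0.0240 + 0.0817 + 0.0034 + 0.0096 = 0.1667
Σp_1ᵢ² = 0.12² + 0.20² + 0.19² + 0.17² + 0.32² = 0.0144 + 0.0400 + 0.0361 + 0.0289 + 0.1024 = 0.2218
Σp_2ᵢ² = 0.40² + 0.12² + 0.43² + 0.02² + 0.03² = 0.1600 + 0.0144 + 0.1849 + 0.0004 + 0.0009 = 0.3606
O = 0.1667 / √(0.2218 × 0.3606) = 0.1667 / 0.28281 = 0.5894
O = 0.5894 > 0.4 → Yes.

Yes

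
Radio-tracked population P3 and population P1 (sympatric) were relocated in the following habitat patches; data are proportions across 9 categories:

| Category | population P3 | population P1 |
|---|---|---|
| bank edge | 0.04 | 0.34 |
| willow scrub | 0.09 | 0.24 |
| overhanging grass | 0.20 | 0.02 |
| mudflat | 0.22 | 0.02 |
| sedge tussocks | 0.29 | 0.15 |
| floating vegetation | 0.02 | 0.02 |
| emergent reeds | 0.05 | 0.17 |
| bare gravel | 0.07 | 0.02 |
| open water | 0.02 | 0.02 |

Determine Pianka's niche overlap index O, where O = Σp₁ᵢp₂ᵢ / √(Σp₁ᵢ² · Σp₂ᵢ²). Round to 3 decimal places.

Σ p₁ᵢp₂ᵢ = 0.0136 + 0.0216 + 0.0040 + 0.0044 + 0.0435 + 0.0004 + 0.0085 + 0.0014 + 0.0004 = 0.0978
Σp_1ᵢ² = 0.04² + 0.09² + 0.20² + 0.22² + 0.29² + 0.02² + 0.05² + 0.07² + 0.02² = 0.0016 + 0.0081 + 0.0400 + 0.0484 + 0.0841 + 0.0004 + 0.0025 + 0.0049 + 0.0004 = 0.1904
Σp_2ᵢ² = 0.34² + 0.24² + 0.02² + 0.02² + 0.15² + 0.02² + 0.17² + 0.02² + 0.02² = 0.1156 + 0.0576 + 0.0004 + 0.0004 + 0.0225 + 0.0004 + 0.0289 + 0.0004 + 0.0004 = 0.2266
O = 0.0978 / √(0.1904 × 0.2266) = 0.0978 / 0.207713 = 0.47084

0.471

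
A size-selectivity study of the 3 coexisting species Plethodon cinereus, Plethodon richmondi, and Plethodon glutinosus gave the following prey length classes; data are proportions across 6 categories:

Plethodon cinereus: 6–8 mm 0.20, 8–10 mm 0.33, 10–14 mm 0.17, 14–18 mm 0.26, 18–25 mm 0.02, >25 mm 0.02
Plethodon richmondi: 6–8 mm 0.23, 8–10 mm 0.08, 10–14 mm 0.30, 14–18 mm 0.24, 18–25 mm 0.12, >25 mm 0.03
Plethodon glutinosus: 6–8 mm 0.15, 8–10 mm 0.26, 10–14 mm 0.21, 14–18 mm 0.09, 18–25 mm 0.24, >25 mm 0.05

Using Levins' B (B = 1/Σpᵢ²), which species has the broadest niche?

Σp_cineᵢ² = 0.20² + 0.33² + 0.17² + 0.26² + 0.02² + 0.02² = 0.0400 + 0.1089 + 0.0289 + 0.0676 + 0.0004 + 0.0004 = 0.2462
B_cine = 1 / 0.2462 = 4.0617
Σp_richᵢ² = 0.23² + 0.08² + 0.30² + 0.24² + 0.12² + 0.03² = 0.0529 + 0.0064 + 0.0900 + 0.0576 + 0.0144 + 0.0009 = 0.2222
B_rich = 1 / 0.2222 = 4.5005
Σp_glutᵢ² = 0.15² + 0.26² + 0.21² + 0.09² + 0.24² + 0.05² = 0.0225 + 0.0676 + 0.0441 + 0.0081 + 0.0576 + 0.0025 = 0.2024
B_glut = 1 / 0.2024 = 4.9407
Highest B → broadest niche (most generalist): Plethodon glutinosus (B = 4.94).

Plethodon glutinosus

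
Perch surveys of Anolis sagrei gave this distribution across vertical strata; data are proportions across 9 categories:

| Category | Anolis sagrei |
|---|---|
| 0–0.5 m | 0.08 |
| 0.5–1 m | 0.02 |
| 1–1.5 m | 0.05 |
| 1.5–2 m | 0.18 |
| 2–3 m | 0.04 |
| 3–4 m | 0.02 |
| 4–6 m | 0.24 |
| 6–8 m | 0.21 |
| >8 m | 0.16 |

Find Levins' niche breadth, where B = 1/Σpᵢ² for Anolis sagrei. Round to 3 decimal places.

5.848

Σpᵢ² = 0.08² + 0.02² + 0.05² + 0.18² + 0.04² + 0.02² + 0.24² + 0.21² + 0.16² = 0.0064 + 0.0004 + 0.0025 + 0.0324 + 0.0016 + 0.0004 + 0.0576 + 0.0441 + 0.0256 = 0.1710
B = 1 / 0.1710 = 5.84795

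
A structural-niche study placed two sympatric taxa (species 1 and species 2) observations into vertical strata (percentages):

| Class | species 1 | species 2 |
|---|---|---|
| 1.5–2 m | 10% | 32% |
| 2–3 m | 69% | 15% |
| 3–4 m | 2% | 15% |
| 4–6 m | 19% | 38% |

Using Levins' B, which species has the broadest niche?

species 2

Convert percentages to proportions (divide by 100).
Σp_1ᵢ² = 0.10² + 0.69² + 0.02² + 0.19² = 0.0100 + 0.4761 + 0.0004 + 0.0361 = 0.5226
B_1 = 1 / 0.5226 = 1.9135
Σp_2ᵢ² = 0.32² + 0.15² + 0.15² + 0.38² = 0.1024 + 0.0225 + 0.0225 + 0.1444 = 0.2918
B_2 = 1 / 0.2918 = 3.4270
Highest B → broadest niche (most generalist): species 2 (B = 3.43).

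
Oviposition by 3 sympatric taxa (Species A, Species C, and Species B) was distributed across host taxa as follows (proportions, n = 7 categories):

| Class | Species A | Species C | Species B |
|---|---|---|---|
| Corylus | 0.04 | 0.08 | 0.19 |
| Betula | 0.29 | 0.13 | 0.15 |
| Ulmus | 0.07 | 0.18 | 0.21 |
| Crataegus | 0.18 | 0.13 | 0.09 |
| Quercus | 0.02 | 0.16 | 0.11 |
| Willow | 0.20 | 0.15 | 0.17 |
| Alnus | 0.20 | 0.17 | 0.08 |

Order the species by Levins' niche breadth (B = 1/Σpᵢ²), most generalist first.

Σp_Aᵢ² = 0.04² + 0.29² + 0.07² + 0.18² + 0.02² + 0.20² + 0.20² = 0.0016 + 0.0841 + 0.0049 + 0.0324 + 0.0004 + 0.0400 + 0.0400 = 0.2034
B_A = 1 / 0.2034 = 4.9164
Σp_Cᵢ² = 0.08² + 0.13² + 0.18² + 0.13² + 0.16² + 0.15² + 0.17² = 0.0064 + 0.0169 + 0.0324 + 0.0169 + 0.0256 + 0.0225 + 0.0289 = 0.1496
B_C = 1 / 0.1496 = 6.6845
Σp_Bᵢ² = 0.19² + 0.15² + 0.21² + 0.09² + 0.11² + 0.17² + 0.08² = 0.0361 + 0.0225 + 0.0441 + 0.0081 + 0.0121 + 0.0289 + 0.0064 = 0.1582
B_B = 1 / 0.1582 = 6.3211
Ranking by B (broadest → narrowest): Species C (6.68) > Species B (6.32) > Species A (4.92)

Species C > Species B > Species A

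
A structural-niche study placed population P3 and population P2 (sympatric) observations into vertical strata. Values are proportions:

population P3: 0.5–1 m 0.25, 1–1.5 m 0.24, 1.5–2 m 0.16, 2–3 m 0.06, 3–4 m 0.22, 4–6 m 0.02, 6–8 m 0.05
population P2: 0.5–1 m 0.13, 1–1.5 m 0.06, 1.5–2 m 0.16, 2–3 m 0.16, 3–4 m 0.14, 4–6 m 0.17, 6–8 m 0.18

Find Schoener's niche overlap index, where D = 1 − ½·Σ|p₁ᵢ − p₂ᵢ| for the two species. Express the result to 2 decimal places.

0.62

Σ|p₁ᵢ − p₂ᵢ| = 0.12 + 0.18 + 0.00 + 0.10 + 0.08 + 0.15 + 0.13 = 0.76
D = 1 − ½ × 0.76 = 1 − 0.380 = 0.6200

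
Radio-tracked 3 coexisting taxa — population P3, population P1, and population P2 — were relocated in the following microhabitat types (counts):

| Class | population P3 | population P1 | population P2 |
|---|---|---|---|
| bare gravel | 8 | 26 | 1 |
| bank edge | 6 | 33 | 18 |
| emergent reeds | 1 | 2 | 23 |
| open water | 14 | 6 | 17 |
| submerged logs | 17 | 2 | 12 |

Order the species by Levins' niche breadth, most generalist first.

population P2 > population P3 > population P1

Proportions for population P3 (n=46): 8/46=0.1739, 6/46=0.1304, 1/46=0.0217, 14/46=0.3043, 17/46=0.3696
Proportions for population P1 (n=69): 26/69=0.3768, 33/69=0.4783, 2/69=0.0290, 6/69=0.0870, 2/69=0.0290
Proportions for population P2 (n=71): 1/71=0.0141, 18/71=0.2535, 23/71=0.3239, 17/71=0.2394, 12/71=0.1690
Σp_P3ᵢ² = 0.1739² + 0.1304² + 0.0217² + 0.3043² + 0.3696² = 0.030241 + 0.017004 + 0.000471 + 0.092598 + 0.136604 = 0.276918
B_P3 = 1 / 0.276918 = 3.6112
Σp_P1ᵢ² = 0.3768² + 0.4783² + 0.0290² + 0.0870² + 0.0290² = 0.141978 + 0.228771 + 0.000841 + 0.007569 + 0.000841 = 0.380000
B_P1 = 1 / 0.380000 = 2.6316
Σp_P2ᵢ² = 0.0141² + 0.2535² + 0.3239² + 0.2394² + 0.1690² = 0.000199 + 0.064262 + 0.104911 + 0.057312 + 0.028561 = 0.255245
B_P2 = 1 / 0.255245 = 3.9178
Ranking by B (broadest → narrowest): population P2 (3.92) > population P3 (3.61) > population P1 (2.63)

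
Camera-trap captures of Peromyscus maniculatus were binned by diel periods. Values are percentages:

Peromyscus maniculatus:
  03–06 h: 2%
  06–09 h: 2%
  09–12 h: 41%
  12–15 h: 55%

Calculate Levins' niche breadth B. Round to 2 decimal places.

Convert percentages to proportions (divide by 100).
Σpᵢ² = 0.02² + 0.02² + 0.41² + 0.55² = 0.0004 + 0.0004 + 0.1681 + 0.3025 = 0.4714
B = 1 / 0.4714 = 2.1213

2.12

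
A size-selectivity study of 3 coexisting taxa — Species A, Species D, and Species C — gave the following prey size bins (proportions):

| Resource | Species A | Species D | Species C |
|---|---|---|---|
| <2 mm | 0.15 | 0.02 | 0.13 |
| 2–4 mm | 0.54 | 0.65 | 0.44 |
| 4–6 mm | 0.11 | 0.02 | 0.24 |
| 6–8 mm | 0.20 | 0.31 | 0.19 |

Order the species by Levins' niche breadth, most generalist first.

Species C > Species A > Species D

Σp_Aᵢ² = 0.15² + 0.54² + 0.11² + 0.20² = 0.0225 + 0.2916 + 0.0121 + 0.0400 = 0.3662
B_A = 1 / 0.3662 = 2.7307
Σp_Dᵢ² = 0.02² + 0.65² + 0.02² + 0.31² = 0.0004 + 0.4225 + 0.0004 + 0.0961 = 0.5194
B_D = 1 / 0.5194 = 1.9253
Σp_Cᵢ² = 0.13² + 0.44² + 0.24² + 0.19² = 0.0169 + 0.1936 + 0.0576 + 0.0361 = 0.3042
B_C = 1 / 0.3042 = 3.2873
Ranking by B (broadest → narrowest): Species C (3.29) > Species A (2.73) > Species D (1.93)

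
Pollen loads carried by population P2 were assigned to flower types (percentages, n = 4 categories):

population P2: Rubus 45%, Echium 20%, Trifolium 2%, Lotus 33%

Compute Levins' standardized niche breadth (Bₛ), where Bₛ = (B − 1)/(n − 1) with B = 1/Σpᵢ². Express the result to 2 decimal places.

0.61

Convert percentages to proportions (divide by 100).
Σpᵢ² = 0.45² + 0.20² + 0.02² + 0.33² = 0.2025 + 0.0400 + 0.0004 + 0.1089 = 0.3518
B = 1 / 0.3518 = 2.8425
Bₛ = (B − 1)/(n − 1) = (2.8425 − 1)/(4 − 1) = 1.8425/3 = 0.6142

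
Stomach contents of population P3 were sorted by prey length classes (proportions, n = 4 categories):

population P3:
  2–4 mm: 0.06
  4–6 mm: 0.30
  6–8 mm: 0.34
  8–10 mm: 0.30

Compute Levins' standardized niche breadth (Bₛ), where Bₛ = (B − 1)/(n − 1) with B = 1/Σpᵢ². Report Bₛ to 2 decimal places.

Σpᵢ² = 0.06² + 0.30² + 0.34² + 0.30² = 0.0036 + 0.0900 + 0.1156 + 0.0900 = 0.2992
B = 1 / 0.2992 = 3.3422
Bₛ = (B − 1)/(n − 1) = (3.3422 − 1)/(4 − 1) = 2.3422/3 = 0.7807

0.78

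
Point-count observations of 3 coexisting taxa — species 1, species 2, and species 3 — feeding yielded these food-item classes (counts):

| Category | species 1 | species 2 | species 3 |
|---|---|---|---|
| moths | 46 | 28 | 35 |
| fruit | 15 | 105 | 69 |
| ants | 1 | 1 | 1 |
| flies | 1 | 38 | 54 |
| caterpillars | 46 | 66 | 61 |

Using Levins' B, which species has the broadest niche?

Proportions for species 1 (n=109): 46/109=0.4220, 15/109=0.1376, 1/109=0.0092, 1/109=0.0092, 46/109=0.4220
Proportions for species 2 (n=238): 28/238=0.1176, 105/238=0.4412, 1/238=0.0042, 38/238=0.1597, 66/238=0.2773
Proportions for species 3 (n=220): 35/220=0.1591, 69/220=0.3136, 1/220=0.0045, 54/220=0.2455, 61/220=0.2773
Σp_1ᵢ² = 0.4220² + 0.1376² + 0.0092² + 0.0092² + 0.4220² = 0.178084 + 0.018934 + 0.000085 + 0.000085 + 0.178084 = 0.375272
B_1 = 1 / 0.375272 = 2.6647
Σp_2ᵢ² = 0.1176² + 0.4412² + 0.0042² + 0.1597² + 0.2773² = 0.013830 + 0.194657 + 0.000018 + 0.025504 + 0.076895 = 0.310904
B_2 = 1 / 0.310904 = 3.2164
Σp_3ᵢ² = 0.1591² + 0.3136² + 0.0045² + 0.2455² + 0.2773² = 0.025313 + 0.098345 + 0.000020 + 0.060270 + 0.076895 = 0.260843
B_3 = 1 / 0.260843 = 3.8337
Highest B → broadest niche (most generalist): species 3 (B = 3.83).

species 3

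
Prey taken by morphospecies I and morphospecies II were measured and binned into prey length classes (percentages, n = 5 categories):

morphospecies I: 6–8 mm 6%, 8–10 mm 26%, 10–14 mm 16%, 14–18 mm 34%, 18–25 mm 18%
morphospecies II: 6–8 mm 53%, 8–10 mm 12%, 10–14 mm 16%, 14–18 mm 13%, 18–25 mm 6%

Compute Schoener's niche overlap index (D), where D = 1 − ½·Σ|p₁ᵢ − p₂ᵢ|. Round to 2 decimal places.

Convert percentages to proportions (divide by 100).
Σ|p₁ᵢ − p₂ᵢ| = 0.47 + 0.14 + 0.00 + 0.21 + 0.12 = 0.94
D = 1 − ½ × 0.94 = 1 − 0.470 = 0.5300

0.53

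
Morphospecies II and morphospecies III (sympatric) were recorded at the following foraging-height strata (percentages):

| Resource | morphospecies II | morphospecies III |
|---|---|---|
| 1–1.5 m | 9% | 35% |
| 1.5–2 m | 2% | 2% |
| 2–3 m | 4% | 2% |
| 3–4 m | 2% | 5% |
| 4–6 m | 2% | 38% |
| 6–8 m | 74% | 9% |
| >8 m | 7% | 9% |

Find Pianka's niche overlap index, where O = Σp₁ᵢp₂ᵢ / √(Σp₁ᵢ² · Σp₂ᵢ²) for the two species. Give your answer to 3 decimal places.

Convert percentages to proportions (divide by 100).
Σ p₁ᵢp₂ᵢ = 0.0315 + 0.0004 + 0.0008 + 0.0010 + 0.0076 + 0.0666 + 0.0063 = 0.1142
Σp_1ᵢ² = 0.09² + 0.02² + 0.04² + 0.02² + 0.02² + 0.74² + 0.07² = 0.0081 + 0.0004 + 0.0016 + 0.0004 + 0.0004 + 0.5476 + 0.0049 = 0.5634
Σp_2ᵢ² = 0.35² + 0.02² + 0.02² + 0.05² + 0.38² + 0.09² + 0.09² = 0.1225 + 0.0004 + 0.0004 + 0.0025 + 0.1444 + 0.0081 + 0.0081 = 0.2864
O = 0.1142 / √(0.5634 × 0.2864) = 0.1142 / 0.401694 = 0.28430

0.284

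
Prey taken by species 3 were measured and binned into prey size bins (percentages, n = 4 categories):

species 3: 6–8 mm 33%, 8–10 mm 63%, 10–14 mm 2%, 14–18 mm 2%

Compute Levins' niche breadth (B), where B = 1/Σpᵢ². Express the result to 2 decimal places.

1.97

Convert percentages to proportions (divide by 100).
Σpᵢ² = 0.33² + 0.63² + 0.02² + 0.02² = 0.1089 + 0.3969 + 0.0004 + 0.0004 = 0.5066
B = 1 / 0.5066 = 1.9739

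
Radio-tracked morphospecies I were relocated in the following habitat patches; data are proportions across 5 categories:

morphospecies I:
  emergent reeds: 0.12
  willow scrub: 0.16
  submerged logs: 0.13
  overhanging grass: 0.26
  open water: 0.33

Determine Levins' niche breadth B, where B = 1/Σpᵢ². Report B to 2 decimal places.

Σpᵢ² = 0.12² + 0.16² + 0.13² + 0.26² + 0.33² = 0.0144 + 0.0256 + 0.0169 + 0.0676 + 0.1089 = 0.2334
B = 1 / 0.2334 = 4.2845

4.28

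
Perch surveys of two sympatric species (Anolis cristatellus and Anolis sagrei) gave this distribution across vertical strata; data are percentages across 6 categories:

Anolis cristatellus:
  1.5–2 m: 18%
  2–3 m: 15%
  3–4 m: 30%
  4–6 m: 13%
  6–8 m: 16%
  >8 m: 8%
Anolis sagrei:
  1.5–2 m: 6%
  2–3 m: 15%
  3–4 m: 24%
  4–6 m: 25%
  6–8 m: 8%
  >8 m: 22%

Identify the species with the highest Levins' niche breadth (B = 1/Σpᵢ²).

Convert percentages to proportions (divide by 100).
Σp_crisᵢ² = 0.18² + 0.15² + 0.30² + 0.13² + 0.16² + 0.08² = 0.0324 + 0.0225 + 0.0900 + 0.0169 + 0.0256 + 0.0064 = 0.1938
B_cris = 1 / 0.1938 = 5.1600
Σp_sagrᵢ² = 0.06² + 0.15² + 0.24² + 0.25² + 0.08² + 0.22² = 0.0036 + 0.0225 + 0.0576 + 0.0625 + 0.0064 + 0.0484 = 0.2010
B_sagr = 1 / 0.2010 = 4.9751
Highest B → broadest niche (most generalist): Anolis cristatellus (B = 5.16).

Anolis cristatellus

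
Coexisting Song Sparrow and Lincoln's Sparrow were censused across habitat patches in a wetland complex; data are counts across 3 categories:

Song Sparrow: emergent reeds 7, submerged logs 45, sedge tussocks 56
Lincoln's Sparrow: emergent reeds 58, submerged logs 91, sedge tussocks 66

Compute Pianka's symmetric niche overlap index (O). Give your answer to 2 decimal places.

Proportions for Song Sparrow (n=108): 7/108=0.0648, 45/108=0.4167, 56/108=0.5185
Proportions for Lincoln's Sparrow (n=215): 58/215=0.2698, 91/215=0.4233, 66/215=0.3070
Σ p₁ᵢp₂ᵢ = 0.017483 + 0.176389 + 0.159180 = 0.353052
Σp_1ᵢ² = 0.0648² + 0.4167² + 0.5185² = 0.004199 + 0.173639 + 0.268842 = 0.446680
Σp_2ᵢ² = 0.2698² + 0.4233² + 0.3070² = 0.072792 + 0.179183 + 0.094249 = 0.346224
O = 0.353052 / √(0.446680 × 0.346224) = 0.353052 / 0.3932573 = 0.8978

0.90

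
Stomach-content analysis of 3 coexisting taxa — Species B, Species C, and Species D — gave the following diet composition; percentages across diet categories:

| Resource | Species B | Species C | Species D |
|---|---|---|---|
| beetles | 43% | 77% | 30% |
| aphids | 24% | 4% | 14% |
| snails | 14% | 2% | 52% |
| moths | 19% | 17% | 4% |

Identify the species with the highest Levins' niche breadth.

Species B

Convert percentages to proportions (divide by 100).
Σp_Bᵢ² = 0.43² + 0.24² + 0.14² + 0.19² = 0.1849 + 0.0576 + 0.0196 + 0.0361 = 0.2982
B_B = 1 / 0.2982 = 3.3535
Σp_Cᵢ² = 0.77² + 0.04² + 0.02² + 0.17² = 0.5929 + 0.0016 + 0.0004 + 0.0289 = 0.6238
B_C = 1 / 0.6238 = 1.6031
Σp_Dᵢ² = 0.30² + 0.14² + 0.52² + 0.04² = 0.0900 + 0.0196 + 0.2704 + 0.0016 = 0.3816
B_D = 1 / 0.3816 = 2.6205
Highest B → broadest niche (most generalist): Species B (B = 3.35).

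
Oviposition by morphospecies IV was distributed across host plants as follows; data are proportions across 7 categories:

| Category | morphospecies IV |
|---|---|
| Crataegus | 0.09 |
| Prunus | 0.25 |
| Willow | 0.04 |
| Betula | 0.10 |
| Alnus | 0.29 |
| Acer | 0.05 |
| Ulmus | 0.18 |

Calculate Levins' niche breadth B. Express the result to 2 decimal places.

Σpᵢ² = 0.09² + 0.25² + 0.04² + 0.10² + 0.29² + 0.05² + 0.18² = 0.0081 + 0.0625 + 0.0016 + 0.0100 + 0.0841 + 0.0025 + 0.0324 = 0.2012
B = 1 / 0.2012 = 4.9702

4.97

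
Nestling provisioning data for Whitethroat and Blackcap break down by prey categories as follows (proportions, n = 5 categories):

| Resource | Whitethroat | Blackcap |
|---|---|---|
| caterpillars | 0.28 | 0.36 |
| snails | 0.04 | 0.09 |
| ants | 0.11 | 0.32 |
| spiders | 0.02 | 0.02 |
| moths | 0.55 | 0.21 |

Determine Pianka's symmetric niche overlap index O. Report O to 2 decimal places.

0.76

Σ p₁ᵢp₂ᵢ = 0.1008 + 0.0036 + 0.0352 + 0.0004 + 0.1155 = 0.2555
Σp_1ᵢ² = 0.28² + 0.04² + 0.11² + 0.02² + 0.55² = 0.0784 + 0.0016 + 0.0121 + 0.0004 + 0.3025 = 0.3950
Σp_2ᵢ² = 0.36² + 0.09² + 0.32² + 0.02² + 0.21² = 0.1296 + 0.0081 + 0.1024 + 0.0004 + 0.0441 = 0.2846
O = 0.2555 / √(0.3950 × 0.2846) = 0.2555 / 0.33529 = 0.7620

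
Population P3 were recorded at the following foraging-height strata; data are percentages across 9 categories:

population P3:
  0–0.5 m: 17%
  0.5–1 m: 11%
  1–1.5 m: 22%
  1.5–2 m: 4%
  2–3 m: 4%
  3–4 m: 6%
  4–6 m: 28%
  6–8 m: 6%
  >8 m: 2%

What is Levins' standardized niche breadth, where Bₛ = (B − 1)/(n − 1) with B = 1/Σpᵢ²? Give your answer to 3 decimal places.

Convert percentages to proportions (divide by 100).
Σpᵢ² = 0.17² + 0.11² + 0.22² + 0.04² + 0.04² + 0.06² + 0.28² + 0.06² + 0.02² = 0.0289 + 0.0121 + 0.0484 + 0.0016 + 0.0016 + 0.0036 + 0.0784 + 0.0036 + 0.0004 = 0.1786
B = 1 / 0.1786 = 5.59910
Bₛ = (B − 1)/(n − 1) = (5.59910 − 1)/(9 − 1) = 4.59910/8 = 0.57489

0.575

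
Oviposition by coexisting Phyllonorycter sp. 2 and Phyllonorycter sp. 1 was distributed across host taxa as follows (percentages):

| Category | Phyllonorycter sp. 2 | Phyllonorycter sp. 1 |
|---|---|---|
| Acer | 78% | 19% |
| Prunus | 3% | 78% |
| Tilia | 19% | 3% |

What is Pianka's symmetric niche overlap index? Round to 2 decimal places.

Convert percentages to proportions (divide by 100).
Σ p₁ᵢp₂ᵢ = 0.1482 + 0.0234 + 0.0057 = 0.1773
Σp_1ᵢ² = 0.78² + 0.03² + 0.19² = 0.6084 + 0.0009 + 0.0361 = 0.6454
Σp_2ᵢ² = 0.19² + 0.78² + 0.03² = 0.0361 + 0.6084 + 0.0009 = 0.6454
O = 0.1773 / √(0.6454 × 0.6454) = 0.1773 / 0.64540 = 0.2747

0.27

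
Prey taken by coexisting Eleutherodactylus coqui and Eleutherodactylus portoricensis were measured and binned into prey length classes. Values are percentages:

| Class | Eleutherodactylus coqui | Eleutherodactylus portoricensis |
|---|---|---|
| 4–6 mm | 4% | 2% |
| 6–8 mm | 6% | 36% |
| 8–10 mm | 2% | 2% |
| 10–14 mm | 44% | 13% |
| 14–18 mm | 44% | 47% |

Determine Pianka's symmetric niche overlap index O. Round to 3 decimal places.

0.754

Convert percentages to proportions (divide by 100).
Σ p₁ᵢp₂ᵢ = 0.0008 + 0.0216 + 0.0004 + 0.0572 + 0.2068 = 0.2868
Σp_1ᵢ² = 0.04² + 0.06² + 0.02² + 0.44² + 0.44² = 0.0016 + 0.0036 + 0.0004 + 0.1936 + 0.1936 = 0.3928
Σp_2ᵢ² = 0.02² + 0.36² + 0.02² + 0.13² + 0.47² = 0.0004 + 0.1296 + 0.0004 + 0.0169 + 0.2209 = 0.3682
O = 0.2868 / √(0.3928 × 0.3682) = 0.2868 / 0.380301 = 0.75414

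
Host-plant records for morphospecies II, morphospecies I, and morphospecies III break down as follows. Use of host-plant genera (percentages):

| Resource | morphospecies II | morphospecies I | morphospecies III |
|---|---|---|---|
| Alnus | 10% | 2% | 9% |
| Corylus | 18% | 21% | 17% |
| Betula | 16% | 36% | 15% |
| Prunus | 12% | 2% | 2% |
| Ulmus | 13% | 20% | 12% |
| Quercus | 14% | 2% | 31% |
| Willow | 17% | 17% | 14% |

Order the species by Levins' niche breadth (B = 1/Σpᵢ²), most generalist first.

Convert percentages to proportions (divide by 100).
Σp_IIᵢ² = 0.10² + 0.18² + 0.16² + 0.12² + 0.13² + 0.14² + 0.17² = 0.0100 + 0.0324 + 0.0256 + 0.0144 + 0.0169 + 0.0196 + 0.0289 = 0.1478
B_II = 1 / 0.1478 = 6.7659
Σp_Iᵢ² = 0.02² + 0.21² + 0.36² + 0.02² + 0.20² + 0.02² + 0.17² = 0.0004 + 0.0441 + 0.1296 + 0.0004 + 0.0400 + 0.0004 + 0.0289 = 0.2438
B_I = 1 / 0.2438 = 4.1017
Σp_IIIᵢ² = 0.09² + 0.17² + 0.15² + 0.02² + 0.12² + 0.31² + 0.14² = 0.0081 + 0.0289 + 0.0225 + 0.0004 + 0.0144 + 0.0961 + 0.0196 = 0.1900
B_III = 1 / 0.1900 = 5.2632
Ranking by B (broadest → narrowest): morphospecies II (6.77) > morphospecies III (5.26) > morphospecies I (4.10)

morphospecies II > morphospecies III > morphospecies I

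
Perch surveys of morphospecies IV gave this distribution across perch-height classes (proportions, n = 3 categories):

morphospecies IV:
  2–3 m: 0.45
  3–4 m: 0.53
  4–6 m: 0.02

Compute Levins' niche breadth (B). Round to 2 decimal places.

2.07

Σpᵢ² = 0.45² + 0.53² + 0.02² = 0.2025 + 0.2809 + 0.0004 = 0.4838
B = 1 / 0.4838 = 2.0670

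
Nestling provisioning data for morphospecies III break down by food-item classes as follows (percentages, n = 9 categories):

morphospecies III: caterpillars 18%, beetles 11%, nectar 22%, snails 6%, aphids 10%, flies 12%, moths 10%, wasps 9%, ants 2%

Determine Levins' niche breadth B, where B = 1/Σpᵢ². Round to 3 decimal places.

Convert percentages to proportions (divide by 100).
Σpᵢ² = 0.18² + 0.11² + 0.22² + 0.06² + 0.10² + 0.12² + 0.10² + 0.09² + 0.02² = 0.0324 + 0.0121 + 0.0484 + 0.0036 + 0.0100 + 0.0144 + 0.0100 + 0.0081 + 0.0004 = 0.1394
B = 1 / 0.1394 = 7.17360

7.174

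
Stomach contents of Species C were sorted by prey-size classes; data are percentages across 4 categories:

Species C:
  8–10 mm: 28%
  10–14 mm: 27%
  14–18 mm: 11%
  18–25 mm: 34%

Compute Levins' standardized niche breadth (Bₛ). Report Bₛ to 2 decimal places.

0.86

Convert percentages to proportions (divide by 100).
Σpᵢ² = 0.28² + 0.27² + 0.11² + 0.34² = 0.0784 + 0.0729 + 0.0121 + 0.1156 = 0.2790
B = 1 / 0.2790 = 3.5842
Bₛ = (B − 1)/(n − 1) = (3.5842 − 1)/(4 − 1) = 2.5842/3 = 0.8614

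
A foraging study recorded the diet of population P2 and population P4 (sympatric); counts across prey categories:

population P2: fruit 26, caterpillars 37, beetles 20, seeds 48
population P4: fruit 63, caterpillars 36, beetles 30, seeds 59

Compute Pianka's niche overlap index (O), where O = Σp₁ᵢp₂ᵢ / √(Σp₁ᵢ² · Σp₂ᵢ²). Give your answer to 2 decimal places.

Proportions for population P2 (n=131): 26/131=0.1985, 37/131=0.2824, 20/131=0.1527, 48/131=0.3664
Proportions for population P4 (n=188): 63/188=0.3351, 36/188=0.1915, 30/188=0.1596, 59/188=0.3138
Σ p₁ᵢp₂ᵢ = 0.066517 + 0.054080 + 0.024371 + 0.114976 = 0.259944
Σp_1ᵢ² = 0.1985² + 0.2824² + 0.1527² + 0.3664² = 0.039402 + 0.079750 + 0.023317 + 0.134249 = 0.276718
Σp_2ᵢ² = 0.3351² + 0.1915² + 0.1596² + 0.3138² = 0.112292 + 0.036672 + 0.025472 + 0.098470 = 0.272906
O = 0.259944 / √(0.276718 × 0.272906) = 0.259944 / 0.2748054 = 0.9459

0.95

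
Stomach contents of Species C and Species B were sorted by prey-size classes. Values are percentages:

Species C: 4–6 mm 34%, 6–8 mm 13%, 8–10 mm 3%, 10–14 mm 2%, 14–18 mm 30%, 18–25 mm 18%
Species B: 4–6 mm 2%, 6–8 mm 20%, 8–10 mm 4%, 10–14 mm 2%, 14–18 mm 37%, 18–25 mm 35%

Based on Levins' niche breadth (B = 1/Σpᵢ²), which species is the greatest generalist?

Species C

Convert percentages to proportions (divide by 100).
Σp_Cᵢ² = 0.34² + 0.13² + 0.03² + 0.02² + 0.30² + 0.18² = 0.1156 + 0.0169 + 0.0009 + 0.0004 + 0.0900 + 0.0324 = 0.2562
B_C = 1 / 0.2562 = 3.9032
Σp_Bᵢ² = 0.02² + 0.20² + 0.04² + 0.02² + 0.37² + 0.35² = 0.0004 + 0.0400 + 0.0016 + 0.0004 + 0.1369 + 0.1225 = 0.3018
B_B = 1 / 0.3018 = 3.3135
Highest B → broadest niche (most generalist): Species C (B = 3.90).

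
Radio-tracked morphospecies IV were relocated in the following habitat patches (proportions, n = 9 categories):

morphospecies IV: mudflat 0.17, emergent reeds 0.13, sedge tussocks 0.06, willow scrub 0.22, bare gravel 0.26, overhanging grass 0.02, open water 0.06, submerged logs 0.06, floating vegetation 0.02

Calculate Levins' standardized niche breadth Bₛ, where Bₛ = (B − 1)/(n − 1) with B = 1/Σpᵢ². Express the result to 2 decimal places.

Σpᵢ² = 0.17² + 0.13² + 0.06² + 0.22² + 0.26² + 0.02² + 0.06² + 0.06² + 0.02² = 0.0289 + 0.0169 + 0.0036 + 0.0484 + 0.0676 + 0.0004 + 0.0036 + 0.0036 + 0.0004 = 0.1734
B = 1 / 0.1734 = 5.7670
Bₛ = (B − 1)/(n − 1) = (5.7670 − 1)/(9 − 1) = 4.7670/8 = 0.5959

0.60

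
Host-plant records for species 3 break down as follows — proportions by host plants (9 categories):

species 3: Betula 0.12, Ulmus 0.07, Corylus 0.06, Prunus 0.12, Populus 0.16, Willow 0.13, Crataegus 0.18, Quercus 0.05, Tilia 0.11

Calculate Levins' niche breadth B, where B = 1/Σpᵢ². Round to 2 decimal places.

7.89

Σpᵢ² = 0.12² + 0.07² + 0.06² + 0.12² + 0.16² + 0.13² + 0.18² + 0.05² + 0.11² = 0.0144 + 0.0049 + 0.0036 + 0.0144 + 0.0256 + 0.0169 + 0.0324 + 0.0025 + 0.0121 = 0.1268
B = 1 / 0.1268 = 7.8864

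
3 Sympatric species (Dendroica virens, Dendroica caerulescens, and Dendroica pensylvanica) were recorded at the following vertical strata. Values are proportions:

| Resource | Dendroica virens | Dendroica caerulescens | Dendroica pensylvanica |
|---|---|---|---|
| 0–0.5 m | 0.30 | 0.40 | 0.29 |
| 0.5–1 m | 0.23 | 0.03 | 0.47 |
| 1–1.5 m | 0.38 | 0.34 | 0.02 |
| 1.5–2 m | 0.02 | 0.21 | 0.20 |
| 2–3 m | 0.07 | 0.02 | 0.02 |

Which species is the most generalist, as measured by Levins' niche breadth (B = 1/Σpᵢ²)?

Dendroica virens

Σp_vireᵢ² = 0.30² + 0.23² + 0.38² + 0.02² + 0.07² = 0.0900 + 0.0529 + 0.1444 + 0.0004 + 0.0049 = 0.2926
B_vire = 1 / 0.2926 = 3.4176
Σp_caerᵢ² = 0.40² + 0.03² + 0.34² + 0.21² + 0.02² = 0.1600 + 0.0009 + 0.1156 + 0.0441 + 0.0004 = 0.3210
B_caer = 1 / 0.3210 = 3.1153
Σp_pensᵢ² = 0.29² + 0.47² + 0.02² + 0.20² + 0.02² = 0.0841 + 0.2209 + 0.0004 + 0.0400 + 0.0004 = 0.3458
B_pens = 1 / 0.3458 = 2.8918
Highest B → broadest niche (most generalist): Dendroica virens (B = 3.42).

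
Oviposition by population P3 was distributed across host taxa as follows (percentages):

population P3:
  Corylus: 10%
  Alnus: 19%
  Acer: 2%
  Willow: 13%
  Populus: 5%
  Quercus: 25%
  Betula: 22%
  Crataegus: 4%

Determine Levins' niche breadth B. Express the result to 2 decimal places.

5.61

Convert percentages to proportions (divide by 100).
Σpᵢ² = 0.10² + 0.19² + 0.02² + 0.13² + 0.05² + 0.25² + 0.22² + 0.04² = 0.0100 + 0.0361 + 0.0004 + 0.0169 + 0.0025 + 0.0625 + 0.0484 + 0.0016 = 0.1784
B = 1 / 0.1784 = 5.6054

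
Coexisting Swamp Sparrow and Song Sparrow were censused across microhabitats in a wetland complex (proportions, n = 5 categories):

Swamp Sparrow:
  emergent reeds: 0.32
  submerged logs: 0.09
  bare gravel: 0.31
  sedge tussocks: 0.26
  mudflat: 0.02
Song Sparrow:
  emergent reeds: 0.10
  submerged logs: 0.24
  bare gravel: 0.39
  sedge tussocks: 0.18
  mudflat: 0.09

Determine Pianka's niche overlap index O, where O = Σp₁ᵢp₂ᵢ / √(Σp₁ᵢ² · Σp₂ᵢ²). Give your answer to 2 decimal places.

Σ p₁ᵢp₂ᵢ = 0.0320 + 0.0216 + 0.1209 + 0.0468 + 0.0018 = 0.2231
Σp_1ᵢ² = 0.32² + 0.09² + 0.31² + 0.26² + 0.02² = 0.1024 + 0.0081 + 0.0961 + 0.0676 + 0.0004 = 0.2746
Σp_2ᵢ² = 0.10² + 0.24² + 0.39² + 0.18² + 0.09² = 0.0100 + 0.0576 + 0.1521 + 0.0324 + 0.0081 = 0.2602
O = 0.2231 / √(0.2746 × 0.2602) = 0.2231 / 0.26730 = 0.8346

0.83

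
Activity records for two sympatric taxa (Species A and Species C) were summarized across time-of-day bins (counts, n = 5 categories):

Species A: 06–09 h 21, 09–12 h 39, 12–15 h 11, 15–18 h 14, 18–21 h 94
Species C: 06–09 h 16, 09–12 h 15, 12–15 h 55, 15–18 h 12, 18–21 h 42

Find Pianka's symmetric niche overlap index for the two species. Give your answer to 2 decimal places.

Proportions for Species A (n=179): 21/179=0.1173, 39/179=0.2179, 11/179=0.0615, 14/179=0.0782, 94/179=0.5251
Proportions for Species C (n=140): 16/140=0.1143, 15/140=0.1071, 55/140=0.3929, 12/140=0.0857, 42/140=0.3000
Σ p₁ᵢp₂ᵢ = 0.013407 + 0.023337 + 0.024163 + 0.006702 + 0.157530 = 0.225139
Σp_1ᵢ² = 0.1173² + 0.2179² + 0.0615² + 0.0782² + 0.5251² = 0.013759 + 0.047480 + 0.003782 + 0.006115 + 0.275730 = 0.346866
Σp_2ᵢ² = 0.1143² + 0.1071² + 0.3929² + 0.0857² + 0.3000² = 0.013064 + 0.011470 + 0.154370 + 0.007344 + 0.090000 = 0.276248
O = 0.225139 / √(0.346866 × 0.276248) = 0.225139 / 0.3095497 = 0.7273

0.73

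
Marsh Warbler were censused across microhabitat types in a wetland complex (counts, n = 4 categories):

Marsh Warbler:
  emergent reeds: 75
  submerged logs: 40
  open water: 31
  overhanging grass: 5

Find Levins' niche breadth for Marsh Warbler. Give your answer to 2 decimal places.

2.78

Proportions for Marsh Warbler (n=151): 75/151=0.4967, 40/151=0.2649, 31/151=0.2053, 5/151=0.0331
Σpᵢ² = 0.4967² + 0.2649² + 0.2053² + 0.0331² = 0.246711 + 0.070172 + 0.042148 + 0.001096 = 0.360127
B = 1 / 0.360127 = 2.7768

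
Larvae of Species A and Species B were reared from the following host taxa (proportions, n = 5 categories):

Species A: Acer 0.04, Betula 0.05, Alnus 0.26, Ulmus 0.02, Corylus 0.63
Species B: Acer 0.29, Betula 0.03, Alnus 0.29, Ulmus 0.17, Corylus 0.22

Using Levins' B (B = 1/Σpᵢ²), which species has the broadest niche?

Σp_Aᵢ² = 0.04² + 0.05² + 0.26² + 0.02² + 0.63² = 0.0016 + 0.0025 + 0.0676 + 0.0004 + 0.3969 = 0.4690
B_A = 1 / 0.4690 = 2.1322
Σp_Bᵢ² = 0.29² + 0.03² + 0.29² + 0.17² + 0.22² = 0.0841 + 0.0009 + 0.0841 + 0.0289 + 0.0484 = 0.2464
B_B = 1 / 0.2464 = 4.0584
Highest B → broadest niche (most generalist): Species B (B = 4.06).

Species B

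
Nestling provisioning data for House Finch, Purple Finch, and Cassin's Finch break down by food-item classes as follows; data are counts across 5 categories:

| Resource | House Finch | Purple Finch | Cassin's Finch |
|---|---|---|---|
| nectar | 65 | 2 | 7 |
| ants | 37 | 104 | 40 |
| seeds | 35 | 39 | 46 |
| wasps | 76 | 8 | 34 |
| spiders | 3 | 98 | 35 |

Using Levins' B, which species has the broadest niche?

Cassin's Finch

Proportions for House Finch (n=216): 65/216=0.3009, 37/216=0.1713, 35/216=0.1620, 76/216=0.3519, 3/216=0.0139
Proportions for Purple Finch (n=251): 2/251=0.0080, 104/251=0.4143, 39/251=0.1554, 8/251=0.0319, 98/251=0.3904
Proportions for Cassin's Finch (n=162): 7/162=0.0432, 40/162=0.2469, 46/162=0.2840, 34/162=0.2099, 35/162=0.2160
Σp_Housᵢ² = 0.3009² + 0.1713² + 0.1620² + 0.3519² + 0.0139² = 0.090541 + 0.029344 + 0.026244 + 0.123834 + 0.000193 = 0.270156
B_Hous = 1 / 0.270156 = 3.7016
Σp_Purpᵢ² = 0.0080² + 0.4143² + 0.1554² + 0.0319² + 0.3904² = 0.000064 + 0.171644 + 0.024149 + 0.001018 + 0.152412 = 0.349287
B_Purp = 1 / 0.349287 = 2.8630
Σp_Cassᵢ² = 0.0432² + 0.2469² + 0.2840² + 0.2099² + 0.2160² = 0.001866 + 0.060960 + 0.080656 + 0.044058 + 0.046656 = 0.234196
B_Cass = 1 / 0.234196 = 4.2699
Highest B → broadest niche (most generalist): Cassin's Finch (B = 4.27).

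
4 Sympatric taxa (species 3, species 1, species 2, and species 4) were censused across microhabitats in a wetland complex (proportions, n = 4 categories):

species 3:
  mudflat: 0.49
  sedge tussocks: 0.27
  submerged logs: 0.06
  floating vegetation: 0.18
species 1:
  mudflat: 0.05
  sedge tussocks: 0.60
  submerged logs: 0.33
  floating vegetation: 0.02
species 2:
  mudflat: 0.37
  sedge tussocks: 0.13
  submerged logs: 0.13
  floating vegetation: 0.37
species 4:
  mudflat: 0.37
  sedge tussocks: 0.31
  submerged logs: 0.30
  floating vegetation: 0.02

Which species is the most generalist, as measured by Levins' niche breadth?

Σp_3ᵢ² = 0.49² + 0.27² + 0.06² + 0.18² = 0.2401 + 0.0729 + 0.0036 + 0.0324 = 0.3490
B_3 = 1 / 0.3490 = 2.8653
Σp_1ᵢ² = 0.05² + 0.60² + 0.33² + 0.02² = 0.0025 + 0.3600 + 0.1089 + 0.0004 = 0.4718
B_1 = 1 / 0.4718 = 2.1195
Σp_2ᵢ² = 0.37² + 0.13² + 0.13² + 0.37² = 0.1369 + 0.0169 + 0.0169 + 0.1369 = 0.3076
B_2 = 1 / 0.3076 = 3.2510
Σp_4ᵢ² = 0.37² + 0.31² + 0.30² + 0.02² = 0.1369 + 0.0961 + 0.0900 + 0.0004 = 0.3234
B_4 = 1 / 0.3234 = 3.0921
Highest B → broadest niche (most generalist): species 2 (B = 3.25).

species 2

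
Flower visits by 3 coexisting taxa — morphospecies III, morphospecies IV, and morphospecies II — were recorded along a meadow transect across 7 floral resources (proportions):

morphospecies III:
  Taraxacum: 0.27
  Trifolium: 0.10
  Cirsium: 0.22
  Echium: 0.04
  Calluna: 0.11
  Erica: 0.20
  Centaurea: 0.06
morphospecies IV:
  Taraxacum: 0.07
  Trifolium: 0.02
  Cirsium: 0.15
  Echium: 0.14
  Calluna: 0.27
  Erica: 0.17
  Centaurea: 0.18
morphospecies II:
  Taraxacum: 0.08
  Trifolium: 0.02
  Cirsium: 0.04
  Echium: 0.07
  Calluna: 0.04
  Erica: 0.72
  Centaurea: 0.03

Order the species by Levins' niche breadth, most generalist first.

Σp_IIIᵢ² = 0.27² + 0.10² + 0.22² + 0.04² + 0.11² + 0.20² + 0.06² = 0.0729 + 0.0100 + 0.0484 + 0.0016 + 0.0121 + 0.0400 + 0.0036 = 0.1886
B_III = 1 / 0.1886 = 5.3022
Σp_IVᵢ² = 0.07² + 0.02² + 0.15² + 0.14² + 0.27² + 0.17² + 0.18² = 0.0049 + 0.0004 + 0.0225 + 0.0196 + 0.0729 + 0.0289 + 0.0324 = 0.1816
B_IV = 1 / 0.1816 = 5.5066
Σp_IIᵢ² = 0.08² + 0.02² + 0.04² + 0.07² + 0.04² + 0.72² + 0.03² = 0.0064 + 0.0004 + 0.0016 + 0.0049 + 0.0016 + 0.5184 + 0.0009 = 0.5342
B_II = 1 / 0.5342 = 1.8720
Ranking by B (broadest → narrowest): morphospecies IV (5.51) > morphospecies III (5.30) > morphospecies II (1.87)

morphospecies IV > morphospecies III > morphospecies II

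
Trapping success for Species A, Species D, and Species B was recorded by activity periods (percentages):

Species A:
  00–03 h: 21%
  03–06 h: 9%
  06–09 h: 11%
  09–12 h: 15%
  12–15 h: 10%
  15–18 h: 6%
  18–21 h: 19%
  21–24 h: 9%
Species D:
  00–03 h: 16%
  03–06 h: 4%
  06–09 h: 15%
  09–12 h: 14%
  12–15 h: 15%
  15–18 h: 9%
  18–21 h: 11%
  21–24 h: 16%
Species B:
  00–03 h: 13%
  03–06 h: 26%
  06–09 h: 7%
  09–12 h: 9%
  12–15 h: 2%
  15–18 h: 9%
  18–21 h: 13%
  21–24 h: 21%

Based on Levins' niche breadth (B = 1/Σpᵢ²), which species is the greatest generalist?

Convert percentages to proportions (divide by 100).
Σp_Aᵢ² = 0.21² + 0.09² + 0.11² + 0.15² + 0.10² + 0.06² + 0.19² + 0.09² = 0.0441 + 0.0081 + 0.0121 + 0.0225 + 0.0100 + 0.0036 + 0.0361 + 0.0081 = 0.1446
B_A = 1 / 0.1446 = 6.9156
Σp_Dᵢ² = 0.16² + 0.04² + 0.15² + 0.14² + 0.15² + 0.09² + 0.11² + 0.16² = 0.0256 + 0.0016 + 0.0225 + 0.0196 + 0.0225 + 0.0081 + 0.0121 + 0.0256 = 0.1376
B_D = 1 / 0.1376 = 7.2674
Σp_Bᵢ² = 0.13² + 0.26² + 0.07² + 0.09² + 0.02² + 0.09² + 0.13² + 0.21² = 0.0169 + 0.0676 + 0.0049 + 0.0081 + 0.0004 + 0.0081 + 0.0169 + 0.0441 = 0.1670
B_B = 1 / 0.1670 = 5.9880
Highest B → broadest niche (most generalist): Species D (B = 7.27).

Species D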